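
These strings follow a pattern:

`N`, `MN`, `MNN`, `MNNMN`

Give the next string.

MNNMNMNN

From term 3 onward, concatenate the last term with the second-to-last: MN·N = MNN, MNN·MN = MNNMN, …
The next term joins MNNMN and MNN.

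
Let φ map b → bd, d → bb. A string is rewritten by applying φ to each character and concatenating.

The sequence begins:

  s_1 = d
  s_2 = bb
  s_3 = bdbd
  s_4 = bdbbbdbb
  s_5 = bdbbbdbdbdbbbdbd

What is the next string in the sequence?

Applying the rule to each of the 16 symbols of bdbbbdbdbdbbbdbd gives the pieces bd bb bd bd bd bb bd bb bd bb bd bd bd bb bd bb, which concatenate to the answer.

bdbbbdbdbdbbbdbbbdbbbdbdbdbbbdbb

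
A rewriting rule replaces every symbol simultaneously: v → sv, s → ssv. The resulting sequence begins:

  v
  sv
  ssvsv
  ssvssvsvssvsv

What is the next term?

Replace each of the 13 characters of ssvssvsvssvsv in place — ssv ssv sv ssv ssv sv ssv sv ssv ssv sv ssv sv — and concatenate.

ssvssvsvssvssvsvssvsvssvssvsvssvsv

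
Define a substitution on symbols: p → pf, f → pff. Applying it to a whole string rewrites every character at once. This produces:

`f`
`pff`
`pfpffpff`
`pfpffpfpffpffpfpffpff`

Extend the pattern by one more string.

Applying the rule to each of the 21 symbols of pfpffpfpffpffpfpffpff gives the pieces pf pff pf pff pff pf pff pf pff pff pf pff pff pf pff pf pff pff pf pff pff, which concatenate to the answer.

pfpffpfpffpffpfpffpfpffpffpfpffpffpfpffpfpffpffpfpffpff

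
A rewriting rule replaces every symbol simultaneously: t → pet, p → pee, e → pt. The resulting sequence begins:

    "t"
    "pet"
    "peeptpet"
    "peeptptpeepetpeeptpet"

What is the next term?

peeptptpeepetpeepetpeeptptpeeptpetpeeptptpeepetpeeptpet

φ(peeptptpeepetpeeptpet) expands symbol-by-symbol to pee pt pt pee pet pee pet pee pt pt pee pt pet pee pt pt pee pet pee pt pet; joining the 21 pieces gives the next term.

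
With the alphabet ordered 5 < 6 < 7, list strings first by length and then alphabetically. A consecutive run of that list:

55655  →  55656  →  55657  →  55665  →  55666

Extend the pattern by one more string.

Find the rightmost character of 55666 below 7, bump it to the next letter, and reset everything to its right to 5.

55667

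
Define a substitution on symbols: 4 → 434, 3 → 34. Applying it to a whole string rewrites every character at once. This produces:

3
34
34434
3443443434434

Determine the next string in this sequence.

3443443434434434344343443443434434

φ(3443443434434) expands symbol-by-symbol to 34 434 434 34 434 434 34 434 34 434 434 34 434; joining the 13 pieces gives the next term.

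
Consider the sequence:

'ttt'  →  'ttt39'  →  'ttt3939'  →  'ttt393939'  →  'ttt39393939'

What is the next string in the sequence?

ttt3939393939

Every step adds 39 to the end: s(k+1) = s(k)·39.
So the next term is ttt39393939·39.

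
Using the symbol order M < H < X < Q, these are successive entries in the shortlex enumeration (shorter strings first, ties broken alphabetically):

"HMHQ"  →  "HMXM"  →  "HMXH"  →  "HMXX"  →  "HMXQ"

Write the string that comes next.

HMQM

Find the rightmost character of HMXQ below Q, bump it to the next letter, and reset everything to its right to M.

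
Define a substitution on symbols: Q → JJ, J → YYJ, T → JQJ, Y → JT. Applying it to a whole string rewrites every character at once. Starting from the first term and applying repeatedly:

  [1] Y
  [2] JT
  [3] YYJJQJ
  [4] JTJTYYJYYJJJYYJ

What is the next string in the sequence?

YYJJQJYYJJQJJTJTYYJJTJTYYJYYJYYJJTJTYYJ

Applying the rule to each of the 15 symbols of JTJTYYJYYJJJYYJ gives the pieces YYJ JQJ YYJ JQJ JT JT YYJ JT JT YYJ YYJ YYJ JT JT YYJ, which concatenate to the answer.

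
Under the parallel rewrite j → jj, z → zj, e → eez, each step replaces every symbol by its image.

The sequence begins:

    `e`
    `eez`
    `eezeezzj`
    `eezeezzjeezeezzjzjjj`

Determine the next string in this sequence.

Rewriting the 20 symbols of eezeezzjeezeezzjzjjj one by one yields eez eez zj eez eez zj zj jj eez eez zj eez eez zj zj jj zj jj jj jj; concatenated:

eezeezzjeezeezzjzjjjeezeezzjeezeezzjzjjjzjjjjjjj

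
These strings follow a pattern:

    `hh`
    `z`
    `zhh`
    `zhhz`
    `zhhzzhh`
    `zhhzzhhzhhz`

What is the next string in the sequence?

zhhzzhhzhhzzhhzzhh

This is a Fibonacci-style word recurrence s(k) = s(k−1)·s(k−2): e.g. z·hh = zhh.
So term 7 is zhhzzhhzhhz·zhhzzhh.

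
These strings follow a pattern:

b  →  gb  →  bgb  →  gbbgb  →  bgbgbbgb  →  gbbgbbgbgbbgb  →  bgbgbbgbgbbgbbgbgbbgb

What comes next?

gbbgbbgbgbbgbbgbgbbgbgbbgbbgbgbbgb

From term 3 onward, concatenate the second-to-last term with the last: b·gb = bgb, gb·bgb = gbbgb, …
Continuing: gbbgbbgbgbbgb · bgbgbbgbgbbgbbgbgbbgb gives term 8.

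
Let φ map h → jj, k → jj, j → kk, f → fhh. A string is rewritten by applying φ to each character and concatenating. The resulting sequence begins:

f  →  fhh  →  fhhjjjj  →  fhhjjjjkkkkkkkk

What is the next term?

Applying the rule to each of the 15 symbols of fhhjjjjkkkkkkkk gives the pieces fhh jj jj kk kk kk kk jj jj jj jj jj jj jj jj, which concatenate to the answer.

fhhjjjjkkkkkkkkjjjjjjjjjjjjjjjj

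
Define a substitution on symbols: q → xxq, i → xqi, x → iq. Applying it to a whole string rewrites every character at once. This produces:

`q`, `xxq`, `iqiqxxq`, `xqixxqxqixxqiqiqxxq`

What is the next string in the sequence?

Rewriting the 19 symbols of xqixxqxqixxqiqiqxxq one by one yields iq xxq xqi iq iq xxq iq xxq xqi iq iq xxq xqi xxq xqi xxq iq iq xxq; concatenated:

iqxxqxqiiqiqxxqiqxxqxqiiqiqxxqxqixxqxqixxqiqiqxxq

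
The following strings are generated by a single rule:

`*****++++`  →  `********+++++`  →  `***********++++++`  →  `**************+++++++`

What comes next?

*****************++++++++

The n-th term is 3n-1 *'s then n+2 +'s, where the shown terms are n = 2, 3, 4, 5.
For the next term, n = 6, so the run lengths are 17, 8.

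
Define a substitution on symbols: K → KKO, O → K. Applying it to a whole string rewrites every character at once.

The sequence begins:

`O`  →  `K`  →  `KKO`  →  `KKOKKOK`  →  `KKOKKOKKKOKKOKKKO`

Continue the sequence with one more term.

KKOKKOKKKOKKOKKKOKKOKKOKKKOKKOKKKOKKOKKOK

Applying the rule to each of the 17 symbols of KKOKKOKKKOKKOKKKO gives the pieces KKO KKO K KKO KKO K KKO KKO KKO K KKO KKO K KKO KKO KKO K, which concatenate to the answer.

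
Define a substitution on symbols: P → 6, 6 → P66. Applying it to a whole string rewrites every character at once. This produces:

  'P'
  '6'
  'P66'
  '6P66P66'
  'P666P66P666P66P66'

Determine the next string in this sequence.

φ(P666P66P666P66P66) expands symbol-by-symbol to 6 P66 P66 P66 6 P66 P66 6 P66 P66 P66 6 P66 P66 6 P66 P66; joining the 17 pieces gives the next term.

6P66P66P666P66P666P66P66P666P66P666P66P66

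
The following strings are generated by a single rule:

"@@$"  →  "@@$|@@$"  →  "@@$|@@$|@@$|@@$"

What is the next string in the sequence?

s(k+1) = s(k)·|·s(k) — each term doubles the last with '|' between the halves.
Doubling @@$|@@$|@@$|@@$ with '|' between the halves:

@@$|@@$|@@$|@@$|@@$|@@$|@@$|@@$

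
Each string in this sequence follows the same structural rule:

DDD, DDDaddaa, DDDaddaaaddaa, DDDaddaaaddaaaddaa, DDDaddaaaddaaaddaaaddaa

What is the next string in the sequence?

Each term is the previous one with addaa appended.
Applying this once more to DDDaddaaaddaaaddaaaddaa:

DDDaddaaaddaaaddaaaddaaaddaa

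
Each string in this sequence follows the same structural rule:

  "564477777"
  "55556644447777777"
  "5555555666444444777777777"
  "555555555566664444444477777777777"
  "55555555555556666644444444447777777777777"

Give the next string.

The n-th term is 3n-2 5's then n 6's then 2n 4's then 2n+3 7's (n = 1, 2, …).
For the next term, n = 6, so the run lengths are 16, 6, 12, 15.

5555555555555555666666444444444444777777777777777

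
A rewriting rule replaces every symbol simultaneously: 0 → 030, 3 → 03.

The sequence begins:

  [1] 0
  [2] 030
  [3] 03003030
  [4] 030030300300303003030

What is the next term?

0300303003003030030300300303003003030030300300303003030

Replace each of the 21 characters of 030030300300303003030 in place — 030 03 030 030 03 030 03 030 030 03 030 030 03 030 03 030 030 03 030 03 030 — and concatenate.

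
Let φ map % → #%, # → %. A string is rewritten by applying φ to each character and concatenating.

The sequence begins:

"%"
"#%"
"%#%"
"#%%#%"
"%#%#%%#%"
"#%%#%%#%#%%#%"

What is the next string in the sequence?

Rewriting the 13 symbols of #%%#%%#%#%%#% one by one yields % #% #% % #% #% % #% % #% #% % #%; concatenated:

%#%#%%#%#%%#%%#%#%%#%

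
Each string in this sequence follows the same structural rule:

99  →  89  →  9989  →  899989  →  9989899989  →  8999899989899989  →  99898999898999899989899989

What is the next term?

899989998989998999898999898999899989899989

From term 3 onward, concatenate the second-to-last term with the last: 99·89 = 9989, 89·9989 = 899989, …
So term 8 is 8999899989899989·99898999898999899989899989.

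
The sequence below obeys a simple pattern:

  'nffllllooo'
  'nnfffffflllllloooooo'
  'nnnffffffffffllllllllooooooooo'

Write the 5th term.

Each string has the form n^{n} f^{4n-2} l^{2n+2} o^{3n} (n = 1, 2, …).
At n = 5 the blocks have lengths 5, 18, 12, 15.

nnnnnffffffffffffffffffllllllllllllooooooooooooooo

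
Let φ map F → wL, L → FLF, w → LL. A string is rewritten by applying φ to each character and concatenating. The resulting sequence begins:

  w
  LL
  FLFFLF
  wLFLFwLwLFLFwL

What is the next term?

LLFLFwLFLFwLLLFLFLLFLFwLFLFwLLLFLF

Replace each of the 14 characters of wLFLFwLwLFLFwL in place — LL FLF wL FLF wL LL FLF LL FLF wL FLF wL LL FLF — and concatenate.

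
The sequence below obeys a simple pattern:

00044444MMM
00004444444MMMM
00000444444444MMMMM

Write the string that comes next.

The n-th term is n+1 0's then 2n+1 4's then n+1 M's, where the shown terms are n = 2, 3, 4.
At n = 5 the blocks have lengths 6, 11, 6.

00000044444444444MMMMMM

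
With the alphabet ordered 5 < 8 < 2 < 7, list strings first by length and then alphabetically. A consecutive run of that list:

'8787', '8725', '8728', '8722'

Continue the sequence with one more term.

The successor of 8722 increments the rightmost position that isn't already 7 and resets every position after it to 5.

8727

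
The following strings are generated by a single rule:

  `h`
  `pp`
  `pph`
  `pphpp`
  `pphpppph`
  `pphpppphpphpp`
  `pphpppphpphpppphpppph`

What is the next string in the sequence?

pphpppphpphpppphpppphpphpppphpphpp

This is a Fibonacci-style word recurrence s(k) = s(k−1)·s(k−2): e.g. pp·h = pph.
Continuing: pphpppphpphpppphpppph · pphpppphpphpp gives term 8.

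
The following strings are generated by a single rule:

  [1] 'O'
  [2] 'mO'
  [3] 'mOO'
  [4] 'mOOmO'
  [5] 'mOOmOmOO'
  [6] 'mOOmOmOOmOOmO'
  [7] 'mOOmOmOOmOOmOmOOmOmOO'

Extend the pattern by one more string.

Each term (from the third on) is the previous term followed by the one before it: term 3 = mO·O = mOO.
The next term joins mOOmOmOOmOOmOmOOmOmOO and mOOmOmOOmOOmO.

mOOmOmOOmOOmOmOOmOmOOmOOmOmOOmOOmO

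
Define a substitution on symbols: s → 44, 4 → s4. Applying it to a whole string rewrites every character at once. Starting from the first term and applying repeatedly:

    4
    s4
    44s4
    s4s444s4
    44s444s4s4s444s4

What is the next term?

φ(44s444s4s4s444s4) expands symbol-by-symbol to s4 s4 44 s4 s4 s4 44 s4 44 s4 44 s4 s4 s4 44 s4; joining the 16 pieces gives the next term.

s4s444s4s4s444s444s444s4s4s444s4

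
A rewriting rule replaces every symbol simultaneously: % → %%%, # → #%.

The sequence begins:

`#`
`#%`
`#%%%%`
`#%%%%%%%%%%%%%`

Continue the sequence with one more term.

#%%%%%%%%%%%%%%%%%%%%%%%%%%%%%%%%%%%%%%%%

φ(#%%%%%%%%%%%%%) expands symbol-by-symbol to #% %%% %%% %%% %%% %%% %%% %%% %%% %%% %%% %%% %%% %%%; joining the 14 pieces gives the next term.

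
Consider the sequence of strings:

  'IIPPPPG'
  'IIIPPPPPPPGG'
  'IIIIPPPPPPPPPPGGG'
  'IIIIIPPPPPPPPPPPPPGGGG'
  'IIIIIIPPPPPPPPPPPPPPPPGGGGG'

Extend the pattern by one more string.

IIIIIIIPPPPPPPPPPPPPPPPPPPGGGGGG

Reading off run lengths: I runs 2, 3, 4, 5, 6; P runs 4, 7, 10, 13, 16; G runs 1, 2, 3, 4, 5 — each is linear in n (n = 1, 2, …).
For the next term, n = 6, so the run lengths are 7, 19, 6.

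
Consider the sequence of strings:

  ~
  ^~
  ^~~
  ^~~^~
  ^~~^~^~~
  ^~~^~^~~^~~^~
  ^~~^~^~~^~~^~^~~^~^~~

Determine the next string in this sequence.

This is a Fibonacci-style word recurrence s(k) = s(k−1)·s(k−2): e.g. ^~·~ = ^~~.
The next term joins ^~~^~^~~^~~^~^~~^~^~~ and ^~~^~^~~^~~^~.

^~~^~^~~^~~^~^~~^~^~~^~~^~^~~^~~^~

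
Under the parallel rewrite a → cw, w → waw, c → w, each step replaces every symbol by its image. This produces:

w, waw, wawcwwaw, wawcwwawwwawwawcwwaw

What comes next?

wawcwwawwwawwawcwwawwawwawcwwawwawcwwawwwawwawcwwaw

φ(wawcwwawwwawwawcwwaw) expands symbol-by-symbol to waw cw waw w waw waw cw waw waw waw cw waw waw cw waw w waw waw cw waw; joining the 20 pieces gives the next term.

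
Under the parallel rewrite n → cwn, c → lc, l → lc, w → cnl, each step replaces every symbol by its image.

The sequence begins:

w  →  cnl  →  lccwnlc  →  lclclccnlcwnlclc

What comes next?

Rewriting the 16 symbols of lclclccnlcwnlclc one by one yields lc lc lc lc lc lc lc cwn lc lc cnl cwn lc lc lc lc; concatenated:

lclclclclclclccwnlclccnlcwnlclclclc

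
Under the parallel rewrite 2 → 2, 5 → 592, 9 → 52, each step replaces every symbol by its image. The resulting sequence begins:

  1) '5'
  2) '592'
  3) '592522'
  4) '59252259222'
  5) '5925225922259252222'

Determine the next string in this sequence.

Rewriting the 19 symbols of 5925225922259252222 one by one yields 592 52 2 592 2 2 592 52 2 2 2 592 52 2 592 2 2 2 2; concatenated:

59252259222592522225925225922222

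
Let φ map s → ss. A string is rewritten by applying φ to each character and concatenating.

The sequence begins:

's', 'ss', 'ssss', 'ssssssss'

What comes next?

Apply φ to ssssssss symbol by symbol: s→ss, s→ss, s→ss, s→ss, s→ss, s→ss, s→ss, s→ss; joined: ss ss ss ss ss ss ss ss.

ssssssssssssssss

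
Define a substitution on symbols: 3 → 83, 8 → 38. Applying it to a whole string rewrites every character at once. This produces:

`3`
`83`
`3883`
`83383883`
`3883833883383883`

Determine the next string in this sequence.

Rewriting the 16 symbols of 3883833883383883 one by one yields 83 38 38 83 38 83 83 38 38 83 83 38 83 38 38 83; concatenated:

83383883388383383883833883383883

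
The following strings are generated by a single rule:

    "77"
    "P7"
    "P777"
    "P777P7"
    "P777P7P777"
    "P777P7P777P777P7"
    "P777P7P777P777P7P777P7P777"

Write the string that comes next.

Each term (from the third on) is the previous term followed by the one before it: term 3 = P7·77 = P777.
So term 8 is P777P7P777P777P7P777P7P777·P777P7P777P777P7.

P777P7P777P777P7P777P7P777P777P7P777P777P7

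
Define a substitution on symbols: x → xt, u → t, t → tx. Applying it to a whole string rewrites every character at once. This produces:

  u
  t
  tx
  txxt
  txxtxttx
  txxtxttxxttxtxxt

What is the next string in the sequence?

txxtxttxxttxtxxtxttxtxxttxxtxttx

Applying the rule to each of the 16 symbols of txxtxttxxttxtxxt gives the pieces tx xt xt tx xt tx tx xt xt tx tx xt tx xt xt tx, which concatenate to the answer.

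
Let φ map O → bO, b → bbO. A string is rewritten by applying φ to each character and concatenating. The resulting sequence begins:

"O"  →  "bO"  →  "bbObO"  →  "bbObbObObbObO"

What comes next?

Applying the rule to each of the 13 symbols of bbObbObObbObO gives the pieces bbO bbO bO bbO bbO bO bbO bO bbO bbO bO bbO bO, which concatenate to the answer.

bbObbObObbObbObObbObObbObbObObbObO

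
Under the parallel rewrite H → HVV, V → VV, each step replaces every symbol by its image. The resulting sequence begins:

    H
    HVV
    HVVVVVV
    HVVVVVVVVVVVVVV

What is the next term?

HVVVVVVVVVVVVVVVVVVVVVVVVVVVVVV

φ(HVVVVVVVVVVVVVV) expands symbol-by-symbol to HVV VV VV VV VV VV VV VV VV VV VV VV VV VV VV; joining the 15 pieces gives the next term.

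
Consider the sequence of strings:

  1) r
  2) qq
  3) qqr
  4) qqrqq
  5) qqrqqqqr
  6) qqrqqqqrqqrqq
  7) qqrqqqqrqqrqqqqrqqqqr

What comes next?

qqrqqqqrqqrqqqqrqqqqrqqrqqqqrqqrqq

Each term (from the third on) is the previous term followed by the one before it: term 3 = qq·r = qqr.
The next term joins qqrqqqqrqqrqqqqrqqqqr and qqrqqqqrqqrqq.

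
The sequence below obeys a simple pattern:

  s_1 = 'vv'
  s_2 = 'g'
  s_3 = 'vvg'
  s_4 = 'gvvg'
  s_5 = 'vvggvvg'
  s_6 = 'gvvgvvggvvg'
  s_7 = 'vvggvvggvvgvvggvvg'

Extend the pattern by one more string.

Each term (from the third on) is the two preceding terms concatenated in order: term 3 = vv·g = vvg.
So term 8 is gvvgvvggvvg·vvggvvggvvgvvggvvg.

gvvgvvggvvgvvggvvggvvgvvggvvg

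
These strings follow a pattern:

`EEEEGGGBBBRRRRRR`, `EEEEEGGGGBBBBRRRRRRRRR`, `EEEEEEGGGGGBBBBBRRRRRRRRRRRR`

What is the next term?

The n-th term is n+2 E's then n+1 G's then n+1 B's then 3n R's, where the shown terms are n = 2, 3, 4.
For the next term, n = 5, so the run lengths are 7, 6, 6, 15.

EEEEEEEGGGGGGBBBBBBRRRRRRRRRRRRRRR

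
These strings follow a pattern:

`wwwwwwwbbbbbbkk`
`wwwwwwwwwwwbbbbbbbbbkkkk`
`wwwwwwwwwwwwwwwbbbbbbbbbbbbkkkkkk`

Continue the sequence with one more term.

Reading off run lengths: w runs 7, 11, 15; b runs 6, 9, 12; k runs 2, 4, 6 — each is linear in n, where the shown terms are n = 2, 3, 4.
Setting n = 5 gives 19, 15, 8 characters in each block.

wwwwwwwwwwwwwwwwwwwbbbbbbbbbbbbbbbkkkkkkkk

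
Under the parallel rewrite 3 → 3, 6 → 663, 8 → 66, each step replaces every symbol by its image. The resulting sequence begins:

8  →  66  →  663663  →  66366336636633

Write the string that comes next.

Rewriting the 14 symbols of 66366336636633 one by one yields 663 663 3 663 663 3 3 663 663 3 663 663 3 3; concatenated:

663663366366333663663366366333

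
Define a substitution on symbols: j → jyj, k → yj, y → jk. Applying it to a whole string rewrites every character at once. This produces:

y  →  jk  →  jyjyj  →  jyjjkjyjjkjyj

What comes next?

jyjjkjyjjyjyjjyjjkjyjjyjyjjyjjkjyj

Applying the rule to each of the 13 symbols of jyjjkjyjjkjyj gives the pieces jyj jk jyj jyj yj jyj jk jyj jyj yj jyj jk jyj, which concatenate to the answer.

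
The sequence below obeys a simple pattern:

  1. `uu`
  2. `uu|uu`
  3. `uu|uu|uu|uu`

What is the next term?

uu|uu|uu|uu|uu|uu|uu|uu

s(k+1) = s(k)·|·s(k) — each term doubles the last with '|' between the halves.
One more doubling of uu|uu|uu|uu gives the answer.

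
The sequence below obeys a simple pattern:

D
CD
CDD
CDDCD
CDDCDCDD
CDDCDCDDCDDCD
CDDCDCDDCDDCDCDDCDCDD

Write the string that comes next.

From term 3 onward, concatenate the last term with the second-to-last: CD·D = CDD, CDD·CD = CDDCD, …
So term 8 is CDDCDCDDCDDCDCDDCDCDD·CDDCDCDDCDDCD.

CDDCDCDDCDDCDCDDCDCDDCDDCDCDDCDDCD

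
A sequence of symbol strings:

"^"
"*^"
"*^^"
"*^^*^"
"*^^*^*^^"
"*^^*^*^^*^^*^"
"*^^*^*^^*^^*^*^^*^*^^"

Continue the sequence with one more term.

*^^*^*^^*^^*^*^^*^*^^*^^*^*^^*^^*^

This is a Fibonacci-style word recurrence s(k) = s(k−1)·s(k−2): e.g. *^·^ = *^^.
The next term joins *^^*^*^^*^^*^*^^*^*^^ and *^^*^*^^*^^*^.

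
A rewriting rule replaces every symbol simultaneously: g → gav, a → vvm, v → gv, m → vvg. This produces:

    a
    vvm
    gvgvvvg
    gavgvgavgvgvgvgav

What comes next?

Rewriting the 17 symbols of gavgvgavgvgvgvgav one by one yields gav vvm gv gav gv gav vvm gv gav gv gav gv gav gv gav vvm gv; concatenated:

gavvvmgvgavgvgavvvmgvgavgvgavgvgavgvgavvvmgv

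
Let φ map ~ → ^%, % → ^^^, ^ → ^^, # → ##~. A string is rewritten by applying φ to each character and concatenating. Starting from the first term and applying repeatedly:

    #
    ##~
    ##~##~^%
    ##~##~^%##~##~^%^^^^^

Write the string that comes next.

##~##~^%##~##~^%^^^^^##~##~^%##~##~^%^^^^^^^^^^^^^^^

Replace each of the 21 characters of ##~##~^%##~##~^%^^^^^ in place — ##~ ##~ ^% ##~ ##~ ^% ^^ ^^^ ##~ ##~ ^% ##~ ##~ ^% ^^ ^^^ ^^ ^^ ^^ ^^ ^^ — and concatenate.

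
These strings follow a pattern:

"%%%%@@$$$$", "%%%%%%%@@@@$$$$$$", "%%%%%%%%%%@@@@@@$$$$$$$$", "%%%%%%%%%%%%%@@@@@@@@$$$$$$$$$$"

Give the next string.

%%%%%%%%%%%%%%%%@@@@@@@@@@$$$$$$$$$$$$

Reading off run lengths: % runs 4, 7, 10, 13; @ runs 2, 4, 6, 8; $ runs 4, 6, 8, 10 — each is linear in n (n = 1, 2, …).
For the next term, n = 5, so the run lengths are 16, 10, 12.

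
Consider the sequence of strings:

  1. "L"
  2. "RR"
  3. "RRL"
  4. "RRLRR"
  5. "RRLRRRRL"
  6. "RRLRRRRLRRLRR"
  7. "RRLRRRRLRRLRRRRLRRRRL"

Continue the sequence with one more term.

RRLRRRRLRRLRRRRLRRRRLRRLRRRRLRRLRR

Each term (from the third on) is the previous term followed by the one before it: term 3 = RR·L = RRL.
Continuing: RRLRRRRLRRLRRRRLRRRRL · RRLRRRRLRRLRR gives term 8.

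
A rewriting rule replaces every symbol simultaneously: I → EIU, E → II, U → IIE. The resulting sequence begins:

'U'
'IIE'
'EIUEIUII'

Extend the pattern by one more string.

Apply φ to EIUEIUII symbol by symbol: E→II, I→EIU, U→IIE, E→II, I→EIU, U→IIE, I→EIU, I→EIU; joined: II EIU IIE II EIU IIE EIU EIU.

IIEIUIIEIIEIUIIEEIUEIU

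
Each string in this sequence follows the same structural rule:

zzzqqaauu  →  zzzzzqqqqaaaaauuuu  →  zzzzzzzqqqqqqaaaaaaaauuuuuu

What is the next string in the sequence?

zzzzzzzzzqqqqqqqqaaaaaaaaaaauuuuuuuu

Reading off run lengths: z runs 3, 5, 7; q runs 2, 4, 6; a runs 2, 5, 8; u runs 2, 4, 6 — each is linear in n (n = 1, 2, …).
Setting n = 4 gives 9, 8, 11, 8 characters in each block.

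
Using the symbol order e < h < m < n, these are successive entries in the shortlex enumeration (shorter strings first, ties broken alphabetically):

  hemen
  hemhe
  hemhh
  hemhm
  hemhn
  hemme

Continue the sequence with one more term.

Treat hemme as a base-4 numeral over the given alphabet and add one, carrying through any trailing n's.

hemmh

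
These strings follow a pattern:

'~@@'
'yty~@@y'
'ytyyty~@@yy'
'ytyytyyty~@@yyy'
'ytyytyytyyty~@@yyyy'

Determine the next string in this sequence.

Every step adds yty to the front and y to the end of the previous string.
One more step from ytyytyytyyty~@@yyyy gives the answer.

ytyytyytyytyyty~@@yyyyy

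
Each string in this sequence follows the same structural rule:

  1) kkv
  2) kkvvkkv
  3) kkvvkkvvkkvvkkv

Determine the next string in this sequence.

kkvvkkvvkkvvkkvvkkvvkkvvkkvvkkv

s(k+1) = s(k)·v·s(k) — each term doubles the last with 'v' between the halves.
So the next term is two copies of kkvvkkvvkkvvkkv with 'v' between the halves.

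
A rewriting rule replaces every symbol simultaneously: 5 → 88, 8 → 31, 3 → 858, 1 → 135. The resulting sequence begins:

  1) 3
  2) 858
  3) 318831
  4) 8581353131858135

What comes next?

Rewriting the 16 symbols of 8581353131858135 one by one yields 31 88 31 135 858 88 858 135 858 135 31 88 31 135 858 88; concatenated:

3188311358588885813585813531883113585888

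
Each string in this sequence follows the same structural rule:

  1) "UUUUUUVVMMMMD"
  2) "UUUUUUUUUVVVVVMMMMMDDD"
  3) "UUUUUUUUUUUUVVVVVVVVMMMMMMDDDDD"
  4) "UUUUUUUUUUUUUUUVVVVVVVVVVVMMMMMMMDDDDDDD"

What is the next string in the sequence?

Each string has the form U^{3n+3} V^{3n-1} M^{n+3} D^{2n-1} (n = 1, 2, …).
For the next term, n = 5, so the run lengths are 18, 14, 8, 9.

UUUUUUUUUUUUUUUUUUVVVVVVVVVVVVVVMMMMMMMMDDDDDDDDD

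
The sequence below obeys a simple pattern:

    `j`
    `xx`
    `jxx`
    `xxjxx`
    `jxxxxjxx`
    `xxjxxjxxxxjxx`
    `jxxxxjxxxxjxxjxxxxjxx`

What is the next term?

From term 3 onward, concatenate the second-to-last term with the last: j·xx = jxx, xx·jxx = xxjxx, …
So term 8 is xxjxxjxxxxjxx·jxxxxjxxxxjxxjxxxxjxx.

xxjxxjxxxxjxxjxxxxjxxxxjxxjxxxxjxx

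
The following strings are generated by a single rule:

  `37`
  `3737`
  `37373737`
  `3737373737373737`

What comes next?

37373737373737373737373737373737

Every step duplicates the string.
One more doubling of 3737373737373737 gives the answer.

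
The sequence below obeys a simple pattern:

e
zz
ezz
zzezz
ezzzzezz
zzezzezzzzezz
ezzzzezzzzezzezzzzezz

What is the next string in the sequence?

Each term (from the third on) is the two preceding terms concatenated in order: term 3 = e·zz = ezz.
So term 8 is zzezzezzzzezz·ezzzzezzzzezzezzzzezz.

zzezzezzzzezzezzzzezzzzezzezzzzezz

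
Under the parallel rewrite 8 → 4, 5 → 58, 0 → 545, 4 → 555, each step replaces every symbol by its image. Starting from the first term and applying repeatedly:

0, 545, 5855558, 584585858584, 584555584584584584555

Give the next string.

Replace each of the 21 characters of 584555584584584584555 in place — 58 4 555 58 58 58 58 4 555 58 4 555 58 4 555 58 4 555 58 58 58 — and concatenate.

584555585858584555584555584555584555585858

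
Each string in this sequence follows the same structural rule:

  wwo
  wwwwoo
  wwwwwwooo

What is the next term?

wwwwwwwwoooo

Reading off run lengths: w runs 2, 4, 6; o runs 1, 2, 3 — each is linear in n (n = 1, 2, …).
At n = 4 the blocks have lengths 8, 4.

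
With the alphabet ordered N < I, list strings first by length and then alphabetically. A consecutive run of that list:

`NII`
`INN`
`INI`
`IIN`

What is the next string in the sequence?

III

Find the rightmost character of IIN below I, bump it to the next letter, and reset everything to its right to N.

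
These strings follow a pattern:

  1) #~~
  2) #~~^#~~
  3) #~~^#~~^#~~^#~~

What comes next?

#~~^#~~^#~~^#~~^#~~^#~~^#~~^#~~

Each string is two copies of the previous one joined by '^'.
So the next term is two copies of #~~^#~~^#~~^#~~ with '^' between the halves.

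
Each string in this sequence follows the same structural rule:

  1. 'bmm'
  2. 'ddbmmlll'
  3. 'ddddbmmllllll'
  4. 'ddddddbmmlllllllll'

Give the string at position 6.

ddddddddddbmmlllllllllllllll

Every step adds dd to the front and lll to the end of the previous string.
From ddddddbmmlllllllll, 2 further steps: ddddddbmmlllllllll → ddddddddbmmllllllllllll → (answer).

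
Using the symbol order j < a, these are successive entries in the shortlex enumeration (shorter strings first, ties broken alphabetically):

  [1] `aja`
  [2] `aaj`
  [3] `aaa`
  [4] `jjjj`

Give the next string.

jjja

The successor of jjjj increments the rightmost position that isn't already a and resets every position after it to j.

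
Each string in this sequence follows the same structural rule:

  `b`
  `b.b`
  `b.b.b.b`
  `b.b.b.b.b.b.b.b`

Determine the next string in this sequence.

Every step duplicates the string with '.' between the halves.
Doubling b.b.b.b.b.b.b.b with '.' between the halves:

b.b.b.b.b.b.b.b.b.b.b.b.b.b.b.b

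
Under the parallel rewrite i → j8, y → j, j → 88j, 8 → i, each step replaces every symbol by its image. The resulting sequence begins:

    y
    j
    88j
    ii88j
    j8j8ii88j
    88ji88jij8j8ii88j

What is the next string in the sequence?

ii88jj8ii88jj888ji88jij8j8ii88j

Applying the rule to each of the 17 symbols of 88ji88jij8j8ii88j gives the pieces i i 88j j8 i i 88j j8 88j i 88j i j8 j8 i i 88j, which concatenate to the answer.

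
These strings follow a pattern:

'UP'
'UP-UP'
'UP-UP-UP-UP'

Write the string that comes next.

Every step duplicates the string with '-' between the halves.
Doubling UP-UP-UP-UP with '-' between the halves:

UP-UP-UP-UP-UP-UP-UP-UP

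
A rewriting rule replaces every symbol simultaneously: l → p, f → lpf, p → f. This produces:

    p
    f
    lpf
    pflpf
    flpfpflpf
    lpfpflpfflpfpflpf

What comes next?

Rewriting the 17 symbols of lpfpflpfflpfpflpf one by one yields p f lpf f lpf p f lpf lpf p f lpf f lpf p f lpf; concatenated:

pflpfflpfpflpflpfpflpfflpfpflpf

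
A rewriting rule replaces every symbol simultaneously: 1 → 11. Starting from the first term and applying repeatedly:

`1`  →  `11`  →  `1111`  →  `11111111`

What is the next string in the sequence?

1111111111111111

Rewriting each symbol of 11111111: 1→11, 1→11, 1→11, 1→11, 1→11, 1→11, 1→11, 1→11, which concatenates to 11 11 11 11 11 11 11 11.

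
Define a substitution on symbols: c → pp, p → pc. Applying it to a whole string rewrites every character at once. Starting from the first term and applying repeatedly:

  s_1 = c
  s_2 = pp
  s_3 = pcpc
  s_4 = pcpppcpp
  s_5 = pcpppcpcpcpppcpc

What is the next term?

Rewriting the 16 symbols of pcpppcpcpcpppcpc one by one yields pc pp pc pc pc pp pc pp pc pp pc pc pc pp pc pp; concatenated:

pcpppcpcpcpppcpppcpppcpcpcpppcpp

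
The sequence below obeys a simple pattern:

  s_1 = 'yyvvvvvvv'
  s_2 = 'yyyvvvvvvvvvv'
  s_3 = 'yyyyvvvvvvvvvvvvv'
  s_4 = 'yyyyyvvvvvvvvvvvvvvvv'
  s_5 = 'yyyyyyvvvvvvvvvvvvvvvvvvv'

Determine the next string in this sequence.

yyyyyyyvvvvvvvvvvvvvvvvvvvvvv

Term n consists of n y's, followed by 3n+1 v's, where the shown terms are n = 2, 3, 4, 5, 6.
Setting n = 7 gives 7, 22 characters in each block.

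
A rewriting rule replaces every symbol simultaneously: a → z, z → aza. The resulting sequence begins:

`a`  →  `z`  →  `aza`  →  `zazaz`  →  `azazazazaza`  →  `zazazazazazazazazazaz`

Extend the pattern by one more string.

azazazazazazazazazazazazazazazazazazazazaza

Replace each of the 21 characters of zazazazazazazazazazaz in place — aza z aza z aza z aza z aza z aza z aza z aza z aza z aza z aza — and concatenate.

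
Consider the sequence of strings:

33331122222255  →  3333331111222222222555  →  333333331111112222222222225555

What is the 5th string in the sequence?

Term n consists of 2n 3's, followed by 2n-2 1's, followed by 3n 2's, followed by n 5's, where the shown terms are n = 2, 3, 4.
Setting n = 6 gives 12, 10, 18, 6 characters in each block.

3333333333331111111111222222222222222222555555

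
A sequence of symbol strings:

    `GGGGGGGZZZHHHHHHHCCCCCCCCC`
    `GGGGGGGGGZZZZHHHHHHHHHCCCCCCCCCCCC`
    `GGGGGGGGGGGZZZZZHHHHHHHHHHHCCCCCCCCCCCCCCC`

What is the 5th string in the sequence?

The n-th term is 2n+1 G's then n Z's then 2n+1 H's then 3n C's, where the shown terms are n = 3, 4, 5.
For term 5, n = 7, so the run lengths are 15, 7, 15, 21.

GGGGGGGGGGGGGGGZZZZZZZHHHHHHHHHHHHHHHCCCCCCCCCCCCCCCCCCCCC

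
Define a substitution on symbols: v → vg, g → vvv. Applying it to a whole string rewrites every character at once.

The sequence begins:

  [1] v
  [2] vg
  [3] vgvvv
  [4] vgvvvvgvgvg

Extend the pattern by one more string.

Rewriting each symbol of vgvvvvgvgvg: v→vg, g→vvv, v→vg, v→vg, v→vg, v→vg, g→vvv, v→vg, g→vvv, v→vg, g→vvv, which concatenates to vg vvv vg vg vg vg vvv vg vvv vg vvv.

vgvvvvgvgvgvgvvvvgvvvvgvvv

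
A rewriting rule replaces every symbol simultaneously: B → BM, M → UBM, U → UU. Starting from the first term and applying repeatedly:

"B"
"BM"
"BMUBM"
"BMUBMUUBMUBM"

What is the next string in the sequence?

BMUBMUUBMUBMUUUUBMUBMUUBMUBM

Expanding BMUBMUUBMUBM: B→BM, M→UBM, U→UU, B→BM, M→UBM, U→UU, U→UU, B→BM, M→UBM, U→UU, B→BM, M→UBM. Concatenated: BM UBM UU BM UBM UU UU BM UBM UU BM UBM.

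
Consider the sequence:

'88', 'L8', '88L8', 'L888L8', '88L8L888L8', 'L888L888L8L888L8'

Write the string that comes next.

88L8L888L8L888L888L8L888L8

Each term (from the third on) is the two preceding terms concatenated in order: term 3 = 88·L8 = 88L8.
Continuing: 88L8L888L8 · L888L888L8L888L8 gives term 7.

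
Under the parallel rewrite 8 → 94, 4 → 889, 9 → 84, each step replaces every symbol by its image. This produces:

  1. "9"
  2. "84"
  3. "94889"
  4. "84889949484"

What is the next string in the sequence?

94889949484848898488994889

Rewriting each symbol of 84889949484: 8→94, 4→889, 8→94, 8→94, 9→84, 9→84, 4→889, 9→84, 4→889, 8→94, 4→889, which concatenates to 94 889 94 94 84 84 889 84 889 94 889.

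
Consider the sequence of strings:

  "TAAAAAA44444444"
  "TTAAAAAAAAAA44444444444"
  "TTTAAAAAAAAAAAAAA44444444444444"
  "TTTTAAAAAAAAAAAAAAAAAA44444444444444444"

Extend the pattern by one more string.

TTTTTAAAAAAAAAAAAAAAAAAAAAA44444444444444444444

Reading off run lengths: T runs 1, 2, 3, 4; A runs 6, 10, 14, 18; 4 runs 8, 11, 14, 17 — each is linear in n, where the shown terms are n = 2, 3, 4, 5.
For the next term, n = 6, so the run lengths are 5, 22, 20.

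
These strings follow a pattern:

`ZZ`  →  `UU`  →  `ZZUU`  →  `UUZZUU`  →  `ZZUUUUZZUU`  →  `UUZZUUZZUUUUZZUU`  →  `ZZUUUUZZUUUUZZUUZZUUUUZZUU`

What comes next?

UUZZUUZZUUUUZZUUZZUUUUZZUUUUZZUUZZUUUUZZUU

From term 3 onward, concatenate the second-to-last term with the last: ZZ·UU = ZZUU, UU·ZZUU = UUZZUU, …
So term 8 is UUZZUUZZUUUUZZUU·ZZUUUUZZUUUUZZUUZZUUUUZZUU.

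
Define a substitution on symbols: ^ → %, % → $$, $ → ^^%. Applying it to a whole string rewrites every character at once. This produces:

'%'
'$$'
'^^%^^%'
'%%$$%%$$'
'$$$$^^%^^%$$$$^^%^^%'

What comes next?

^^%^^%^^%^^%%%$$%%$$^^%^^%^^%^^%%%$$%%$$

Applying the rule to each of the 20 symbols of $$$$^^%^^%$$$$^^%^^% gives the pieces ^^% ^^% ^^% ^^% % % $$ % % $$ ^^% ^^% ^^% ^^% % % $$ % % $$, which concatenate to the answer.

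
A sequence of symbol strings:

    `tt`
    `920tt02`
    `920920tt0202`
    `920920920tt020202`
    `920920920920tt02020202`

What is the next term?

Each term wraps the previous one in 920 on the left and 02 on the right.
One more step from 920920920920tt02020202 gives the answer.

920920920920920tt0202020202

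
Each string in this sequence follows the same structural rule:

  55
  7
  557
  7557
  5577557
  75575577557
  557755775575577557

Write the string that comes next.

75575577557557755775575577557

This is a Fibonacci-style word recurrence s(k) = s(k−2)·s(k−1): e.g. 55·7 = 557.
So term 8 is 75575577557·557755775575577557.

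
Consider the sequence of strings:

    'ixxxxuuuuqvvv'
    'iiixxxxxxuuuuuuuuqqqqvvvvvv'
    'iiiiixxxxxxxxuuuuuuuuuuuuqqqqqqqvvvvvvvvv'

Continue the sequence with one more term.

Reading off run lengths: i runs 1, 3, 5; x runs 4, 6, 8; u runs 4, 8, 12; q runs 1, 4, 7; v runs 3, 6, 9 — each is linear in n (n = 1, 2, …).
For the next term, n = 4, so the run lengths are 7, 10, 16, 10, 12.

iiiiiiixxxxxxxxxxuuuuuuuuuuuuuuuuqqqqqqqqqqvvvvvvvvvvvv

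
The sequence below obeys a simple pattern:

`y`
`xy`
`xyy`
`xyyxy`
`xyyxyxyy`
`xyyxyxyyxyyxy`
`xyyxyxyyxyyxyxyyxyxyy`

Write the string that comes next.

Each term (from the third on) is the previous term followed by the one before it: term 3 = xy·y = xyy.
The next term joins xyyxyxyyxyyxyxyyxyxyy and xyyxyxyyxyyxy.

xyyxyxyyxyyxyxyyxyxyyxyyxyxyyxyyxy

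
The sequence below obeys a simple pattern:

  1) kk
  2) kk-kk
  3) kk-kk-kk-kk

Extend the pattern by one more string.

s(k+1) = s(k)·-·s(k) — each term doubles the last with '-' between the halves.
So the next term is two copies of kk-kk-kk-kk with '-' between the halves.

kk-kk-kk-kk-kk-kk-kk-kk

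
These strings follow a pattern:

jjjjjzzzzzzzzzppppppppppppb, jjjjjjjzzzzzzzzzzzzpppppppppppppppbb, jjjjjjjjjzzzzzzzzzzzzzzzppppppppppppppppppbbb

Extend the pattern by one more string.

Term n consists of 2n-1 j's, followed by 3n z's, followed by 3n+3 p's, followed by n-2 b's, where the shown terms are n = 3, 4, 5.
At n = 6 the blocks have lengths 11, 18, 21, 4.

jjjjjjjjjjjzzzzzzzzzzzzzzzzzzpppppppppppppppppppppbbbb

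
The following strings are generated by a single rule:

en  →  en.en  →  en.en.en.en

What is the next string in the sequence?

en.en.en.en.en.en.en.en

s(k+1) = s(k)·.·s(k) — each term doubles the last with '.' between the halves.
So the next term is two copies of en.en.en.en with '.' between the halves.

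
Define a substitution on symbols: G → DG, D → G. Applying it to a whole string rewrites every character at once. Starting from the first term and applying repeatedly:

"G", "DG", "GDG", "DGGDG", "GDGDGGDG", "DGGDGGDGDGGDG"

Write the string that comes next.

GDGDGGDGDGGDGGDGDGGDG

Replace each of the 13 characters of DGGDGGDGDGGDG in place — G DG DG G DG DG G DG G DG DG G DG — and concatenate.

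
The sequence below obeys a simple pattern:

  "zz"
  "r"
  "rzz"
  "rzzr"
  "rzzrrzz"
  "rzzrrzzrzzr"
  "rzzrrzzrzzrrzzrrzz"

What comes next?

rzzrrzzrzzrrzzrrzzrzzrrzzrzzr

This is a Fibonacci-style word recurrence s(k) = s(k−1)·s(k−2): e.g. r·zz = rzz.
Continuing: rzzrrzzrzzrrzzrrzz · rzzrrzzrzzr gives term 8.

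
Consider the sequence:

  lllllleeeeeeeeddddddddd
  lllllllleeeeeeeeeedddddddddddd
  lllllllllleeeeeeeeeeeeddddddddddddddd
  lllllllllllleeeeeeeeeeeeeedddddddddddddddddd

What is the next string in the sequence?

The n-th term is 2n l's then 2n+2 e's then 3n d's, where the shown terms are n = 3, 4, 5, 6.
For the next term, n = 7, so the run lengths are 14, 16, 21.

lllllllllllllleeeeeeeeeeeeeeeeddddddddddddddddddddd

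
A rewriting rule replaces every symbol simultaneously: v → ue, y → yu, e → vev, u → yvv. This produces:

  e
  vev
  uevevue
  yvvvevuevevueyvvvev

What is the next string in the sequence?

Rewriting the 19 symbols of yvvvevuevevueyvvvev one by one yields yu ue ue ue vev ue yvv vev ue vev ue yvv vev yu ue ue ue vev ue; concatenated:

yuueueuevevueyvvvevuevevueyvvvevyuueueuevevue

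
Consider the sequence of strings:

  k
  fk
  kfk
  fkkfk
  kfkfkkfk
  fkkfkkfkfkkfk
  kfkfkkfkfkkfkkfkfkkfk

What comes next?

Each term (from the third on) is the two preceding terms concatenated in order: term 3 = k·fk = kfk.
Continuing: fkkfkkfkfkkfk · kfkfkkfkfkkfkkfkfkkfk gives term 8.

fkkfkkfkfkkfkkfkfkkfkfkkfkkfkfkkfk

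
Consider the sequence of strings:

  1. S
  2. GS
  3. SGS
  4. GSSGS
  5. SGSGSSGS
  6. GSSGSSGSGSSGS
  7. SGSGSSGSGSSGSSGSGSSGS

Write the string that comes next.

GSSGSSGSGSSGSSGSGSSGSGSSGSSGSGSSGS

This is a Fibonacci-style word recurrence s(k) = s(k−2)·s(k−1): e.g. S·GS = SGS.
The next term joins GSSGSSGSGSSGS and SGSGSSGSGSSGSSGSGSSGS.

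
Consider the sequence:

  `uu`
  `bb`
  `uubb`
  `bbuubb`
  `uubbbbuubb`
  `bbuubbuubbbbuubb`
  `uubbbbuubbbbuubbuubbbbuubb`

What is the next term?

bbuubbuubbbbuubbuubbbbuubbbbuubbuubbbbuubb

This is a Fibonacci-style word recurrence s(k) = s(k−2)·s(k−1): e.g. uu·bb = uubb.
So term 8 is bbuubbuubbbbuubb·uubbbbuubbbbuubbuubbbbuubb.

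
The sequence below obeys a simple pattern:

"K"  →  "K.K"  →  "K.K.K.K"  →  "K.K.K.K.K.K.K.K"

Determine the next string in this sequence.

Every step duplicates the string with '.' between the halves.
Doubling K.K.K.K.K.K.K.K with '.' between the halves:

K.K.K.K.K.K.K.K.K.K.K.K.K.K.K.K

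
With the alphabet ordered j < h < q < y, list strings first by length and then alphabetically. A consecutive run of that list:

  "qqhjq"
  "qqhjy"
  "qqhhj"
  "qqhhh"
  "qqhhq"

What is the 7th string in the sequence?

qqhqj

Continuing the enumeration 2 steps past qqhhq: qqhhq → qqhhy → (answer).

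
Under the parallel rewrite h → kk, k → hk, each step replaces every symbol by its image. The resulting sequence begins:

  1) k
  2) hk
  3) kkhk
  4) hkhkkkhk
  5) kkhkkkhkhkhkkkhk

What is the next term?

Rewriting the 16 symbols of kkhkkkhkhkhkkkhk one by one yields hk hk kk hk hk hk kk hk kk hk kk hk hk hk kk hk; concatenated:

hkhkkkhkhkhkkkhkkkhkkkhkhkhkkkhk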